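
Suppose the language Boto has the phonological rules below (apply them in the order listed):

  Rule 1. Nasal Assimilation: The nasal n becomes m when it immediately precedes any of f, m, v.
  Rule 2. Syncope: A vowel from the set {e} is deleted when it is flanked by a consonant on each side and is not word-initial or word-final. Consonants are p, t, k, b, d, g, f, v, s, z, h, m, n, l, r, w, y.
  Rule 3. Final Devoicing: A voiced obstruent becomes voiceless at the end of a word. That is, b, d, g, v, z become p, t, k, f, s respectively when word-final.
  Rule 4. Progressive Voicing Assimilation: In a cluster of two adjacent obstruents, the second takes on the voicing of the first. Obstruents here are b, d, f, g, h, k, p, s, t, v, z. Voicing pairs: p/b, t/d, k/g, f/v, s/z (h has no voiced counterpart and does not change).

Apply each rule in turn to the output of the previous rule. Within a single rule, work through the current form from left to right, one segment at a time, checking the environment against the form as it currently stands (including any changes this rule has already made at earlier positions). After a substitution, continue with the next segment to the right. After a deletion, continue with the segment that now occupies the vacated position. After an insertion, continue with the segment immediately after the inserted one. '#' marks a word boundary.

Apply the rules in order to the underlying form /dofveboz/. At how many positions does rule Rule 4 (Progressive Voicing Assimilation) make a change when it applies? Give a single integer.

Rule 1 Nasal Assimilation: no change — [dofveboz]
Rule 2 Syncope: [dofveboz] → [dofvboz]
Rule 3 Final Devoicing: [dofvboz] → [dofvbos]
Rule 4 Progressive Voicing Assimilation: [dofvbos] → [doffpos]
Rule Rule 4 changed 2 position(s).

2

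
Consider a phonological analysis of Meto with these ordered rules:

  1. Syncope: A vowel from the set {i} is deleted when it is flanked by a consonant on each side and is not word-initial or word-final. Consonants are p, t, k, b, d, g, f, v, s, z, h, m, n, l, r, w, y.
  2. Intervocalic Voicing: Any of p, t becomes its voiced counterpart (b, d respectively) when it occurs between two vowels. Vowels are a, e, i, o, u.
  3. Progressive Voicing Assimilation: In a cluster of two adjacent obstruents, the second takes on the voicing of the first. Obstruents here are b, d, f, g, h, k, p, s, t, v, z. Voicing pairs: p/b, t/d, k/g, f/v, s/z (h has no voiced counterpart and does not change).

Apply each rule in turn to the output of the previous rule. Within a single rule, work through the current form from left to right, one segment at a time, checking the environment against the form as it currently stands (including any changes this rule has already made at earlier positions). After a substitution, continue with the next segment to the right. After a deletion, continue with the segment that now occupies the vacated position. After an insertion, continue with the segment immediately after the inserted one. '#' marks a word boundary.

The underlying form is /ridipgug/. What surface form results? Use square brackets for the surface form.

1 Syncope: [ridipgug] → [rdpgug]
2 Intervocalic Voicing: no change — [rdpgug]
3 Progressive Voicing Assimilation: [rdpgug] → [rdbgug]

[rdbgug]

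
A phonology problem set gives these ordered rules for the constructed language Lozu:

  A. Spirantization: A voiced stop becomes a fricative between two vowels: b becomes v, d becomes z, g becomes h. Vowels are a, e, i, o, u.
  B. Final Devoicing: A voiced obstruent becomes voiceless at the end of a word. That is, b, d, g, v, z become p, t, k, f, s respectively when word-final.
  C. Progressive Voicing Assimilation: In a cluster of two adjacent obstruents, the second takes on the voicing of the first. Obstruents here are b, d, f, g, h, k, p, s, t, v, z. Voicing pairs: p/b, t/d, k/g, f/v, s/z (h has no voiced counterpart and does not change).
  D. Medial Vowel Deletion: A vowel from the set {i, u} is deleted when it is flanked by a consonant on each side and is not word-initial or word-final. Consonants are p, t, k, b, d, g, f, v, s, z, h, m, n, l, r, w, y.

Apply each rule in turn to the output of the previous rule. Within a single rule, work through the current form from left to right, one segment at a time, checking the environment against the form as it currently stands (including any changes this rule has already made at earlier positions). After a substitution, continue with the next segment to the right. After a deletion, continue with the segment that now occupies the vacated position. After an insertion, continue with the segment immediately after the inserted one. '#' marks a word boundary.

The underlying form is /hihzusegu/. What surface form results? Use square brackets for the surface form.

[hhssehu]

A Spirantization: [hihzusegu] → [hihzusehu]
B Final Devoicing: no change — [hihzusehu]
C Progressive Voicing Assimilation: [hihzusehu] → [hihsusehu]
D Medial Vowel Deletion: [hihsusehu] → [hhssehu]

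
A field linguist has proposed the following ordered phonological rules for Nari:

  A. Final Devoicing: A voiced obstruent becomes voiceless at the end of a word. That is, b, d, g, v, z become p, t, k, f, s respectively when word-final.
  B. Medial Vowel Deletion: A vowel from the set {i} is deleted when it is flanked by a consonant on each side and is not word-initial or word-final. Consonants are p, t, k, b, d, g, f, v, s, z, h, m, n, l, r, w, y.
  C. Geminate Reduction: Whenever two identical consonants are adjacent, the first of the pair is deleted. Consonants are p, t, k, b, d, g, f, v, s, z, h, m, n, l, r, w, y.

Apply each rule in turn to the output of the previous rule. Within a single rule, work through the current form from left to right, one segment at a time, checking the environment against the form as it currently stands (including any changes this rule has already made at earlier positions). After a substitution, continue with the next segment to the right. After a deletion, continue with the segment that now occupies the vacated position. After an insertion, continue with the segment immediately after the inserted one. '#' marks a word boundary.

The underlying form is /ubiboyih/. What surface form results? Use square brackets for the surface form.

[uboyh]

A Final Devoicing: no change — [ubiboyih]
B Medial Vowel Deletion: [ubiboyih] → [ubboyh]
C Geminate Reduction: [ubboyh] → [uboyh]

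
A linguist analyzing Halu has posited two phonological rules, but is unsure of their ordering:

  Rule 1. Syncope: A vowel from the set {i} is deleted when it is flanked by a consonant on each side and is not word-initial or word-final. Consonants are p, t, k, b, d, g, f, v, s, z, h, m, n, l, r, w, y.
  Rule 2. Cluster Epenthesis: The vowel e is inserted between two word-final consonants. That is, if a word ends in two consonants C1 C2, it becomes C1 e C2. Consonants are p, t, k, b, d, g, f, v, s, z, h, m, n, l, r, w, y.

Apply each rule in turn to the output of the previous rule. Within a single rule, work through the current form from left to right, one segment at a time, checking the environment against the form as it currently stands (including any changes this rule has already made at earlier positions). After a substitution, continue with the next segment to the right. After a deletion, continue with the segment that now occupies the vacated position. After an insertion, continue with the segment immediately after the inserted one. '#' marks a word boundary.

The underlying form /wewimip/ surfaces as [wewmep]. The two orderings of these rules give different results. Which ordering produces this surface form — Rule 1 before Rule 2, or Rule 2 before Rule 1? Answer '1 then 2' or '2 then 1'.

Order 1 then 2:
  1 Syncope: [wewimip] → [wewmp]
  2 Cluster Epenthesis: [wewmp] → [wewmep]
  result: [wewmep]
Order 2 then 1:
  2 Cluster Epenthesis: no change — [wewimip]
  1 Syncope: [wewimip] → [wewmp]
  result: [wewmp]

1 then 2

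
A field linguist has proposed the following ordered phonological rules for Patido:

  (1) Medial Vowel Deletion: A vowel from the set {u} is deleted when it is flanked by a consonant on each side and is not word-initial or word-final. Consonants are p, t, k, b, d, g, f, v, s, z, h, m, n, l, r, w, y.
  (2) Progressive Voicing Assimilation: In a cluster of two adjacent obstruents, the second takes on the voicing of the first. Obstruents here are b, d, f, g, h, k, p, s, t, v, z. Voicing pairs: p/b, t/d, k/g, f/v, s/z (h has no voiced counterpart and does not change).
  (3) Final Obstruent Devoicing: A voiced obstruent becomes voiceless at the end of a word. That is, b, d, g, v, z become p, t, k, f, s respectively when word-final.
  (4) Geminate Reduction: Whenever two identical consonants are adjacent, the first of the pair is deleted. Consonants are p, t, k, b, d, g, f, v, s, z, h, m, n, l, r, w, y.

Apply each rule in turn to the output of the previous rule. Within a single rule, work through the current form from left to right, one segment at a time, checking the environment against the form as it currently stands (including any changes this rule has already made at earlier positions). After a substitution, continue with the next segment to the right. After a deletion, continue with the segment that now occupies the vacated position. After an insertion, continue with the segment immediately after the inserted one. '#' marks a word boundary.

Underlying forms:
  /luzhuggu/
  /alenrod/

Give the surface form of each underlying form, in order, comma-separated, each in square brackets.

/luzhuggu/:
  (1) Medial Vowel Deletion: [luzhuggu] → [lzhggu]
  (2) Progressive Voicing Assimilation: [lzhggu] → [lzhkku]
  (3) Final Obstruent Devoicing: no change — [lzhkku]
  (4) Geminate Reduction: [lzhkku] → [lzhku]
/alenrod/:
  (1) Medial Vowel Deletion: no change — [alenrod]
  (2) Progressive Voicing Assimilation: no change — [alenrod]
  (3) Final Obstruent Devoicing: [alenrod] → [alenrot]
  (4) Geminate Reduction: no change — [alenrot]

[lzhku], [alenrot]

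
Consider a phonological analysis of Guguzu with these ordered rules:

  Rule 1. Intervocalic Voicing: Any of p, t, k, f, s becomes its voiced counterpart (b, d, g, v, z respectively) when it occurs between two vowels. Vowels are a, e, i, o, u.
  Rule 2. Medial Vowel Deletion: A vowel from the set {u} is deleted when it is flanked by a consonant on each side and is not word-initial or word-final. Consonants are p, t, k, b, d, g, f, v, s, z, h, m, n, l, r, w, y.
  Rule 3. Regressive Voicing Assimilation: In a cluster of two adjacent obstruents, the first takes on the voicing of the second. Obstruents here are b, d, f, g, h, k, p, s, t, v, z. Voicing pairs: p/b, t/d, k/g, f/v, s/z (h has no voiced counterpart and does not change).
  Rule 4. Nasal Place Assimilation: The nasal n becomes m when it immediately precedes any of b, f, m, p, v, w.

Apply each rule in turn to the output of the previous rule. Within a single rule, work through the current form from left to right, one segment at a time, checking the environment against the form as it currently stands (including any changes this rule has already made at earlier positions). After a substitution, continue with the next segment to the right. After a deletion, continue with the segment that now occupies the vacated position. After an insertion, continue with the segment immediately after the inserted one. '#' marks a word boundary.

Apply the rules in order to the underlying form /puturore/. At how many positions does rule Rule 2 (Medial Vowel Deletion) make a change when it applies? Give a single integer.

2

Rule 1 Intervocalic Voicing: [puturore] → [pudurore]
Rule 2 Medial Vowel Deletion: [pudurore] → [pdrore]
Rule 3 Regressive Voicing Assimilation: [pdrore] → [bdrore]
Rule 4 Nasal Place Assimilation: no change — [bdrore]
Rule Rule 2 changed 2 position(s).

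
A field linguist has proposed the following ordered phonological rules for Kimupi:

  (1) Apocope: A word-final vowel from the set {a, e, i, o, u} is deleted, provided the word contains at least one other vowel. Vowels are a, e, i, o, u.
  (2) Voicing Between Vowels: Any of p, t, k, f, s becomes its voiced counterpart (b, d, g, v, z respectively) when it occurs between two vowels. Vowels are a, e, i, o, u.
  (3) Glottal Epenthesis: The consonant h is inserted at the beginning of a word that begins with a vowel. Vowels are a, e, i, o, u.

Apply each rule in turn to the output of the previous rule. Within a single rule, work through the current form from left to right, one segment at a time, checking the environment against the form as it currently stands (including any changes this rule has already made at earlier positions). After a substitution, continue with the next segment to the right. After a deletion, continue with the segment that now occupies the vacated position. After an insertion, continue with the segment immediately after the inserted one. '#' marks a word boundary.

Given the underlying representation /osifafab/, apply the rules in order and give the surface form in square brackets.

[hozivavab]

(1) Apocope: no change — [osifafab]
(2) Voicing Between Vowels: [osifafab] → [ozivavab]
(3) Glottal Epenthesis: [ozivavab] → [hozivavab]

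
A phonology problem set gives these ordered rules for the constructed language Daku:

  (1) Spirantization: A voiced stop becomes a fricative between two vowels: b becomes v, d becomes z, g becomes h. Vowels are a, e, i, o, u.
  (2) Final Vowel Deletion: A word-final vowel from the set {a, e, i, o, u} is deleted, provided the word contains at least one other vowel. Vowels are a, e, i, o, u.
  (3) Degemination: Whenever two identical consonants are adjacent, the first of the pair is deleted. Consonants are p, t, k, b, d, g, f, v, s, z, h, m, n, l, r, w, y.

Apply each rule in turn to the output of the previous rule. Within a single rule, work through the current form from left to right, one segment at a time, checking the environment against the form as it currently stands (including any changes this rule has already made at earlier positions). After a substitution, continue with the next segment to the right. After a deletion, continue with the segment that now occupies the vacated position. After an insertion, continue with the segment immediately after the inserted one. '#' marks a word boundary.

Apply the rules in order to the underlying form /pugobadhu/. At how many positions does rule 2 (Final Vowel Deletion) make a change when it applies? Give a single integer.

1

(1) Spirantization: [pugobadhu] → [puhovadhu]
(2) Final Vowel Deletion: [puhovadhu] → [puhovadh]
(3) Degemination: no change — [puhovadh]
Rule 2 changed 1 position(s).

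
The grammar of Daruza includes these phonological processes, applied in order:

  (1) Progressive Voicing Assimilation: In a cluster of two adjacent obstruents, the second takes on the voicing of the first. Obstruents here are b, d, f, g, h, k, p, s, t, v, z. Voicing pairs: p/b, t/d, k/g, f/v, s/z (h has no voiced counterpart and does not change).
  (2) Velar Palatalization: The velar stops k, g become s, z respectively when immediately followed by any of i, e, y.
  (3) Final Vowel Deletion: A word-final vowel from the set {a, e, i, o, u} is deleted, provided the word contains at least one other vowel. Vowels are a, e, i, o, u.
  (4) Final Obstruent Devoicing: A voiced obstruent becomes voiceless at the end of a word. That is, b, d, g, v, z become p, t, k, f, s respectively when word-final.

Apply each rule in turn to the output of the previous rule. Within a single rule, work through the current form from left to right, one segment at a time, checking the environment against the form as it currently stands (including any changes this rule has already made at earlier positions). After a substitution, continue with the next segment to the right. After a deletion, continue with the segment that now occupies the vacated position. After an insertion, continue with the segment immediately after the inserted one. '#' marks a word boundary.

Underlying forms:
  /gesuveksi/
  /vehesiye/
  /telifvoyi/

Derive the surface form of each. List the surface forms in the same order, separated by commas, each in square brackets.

[zesuveks], [vehesiy], [teliffoy]

/gesuveksi/:
  (1) Progressive Voicing Assimilation: no change — [gesuveksi]
  (2) Velar Palatalization: [gesuveksi] → [zesuveksi]
  (3) Final Vowel Deletion: [zesuveksi] → [zesuveks]
  (4) Final Obstruent Devoicing: no change — [zesuveks]
/vehesiye/:
  (1) Progressive Voicing Assimilation: no change — [vehesiye]
  (2) Velar Palatalization: no change — [vehesiye]
  (3) Final Vowel Deletion: [vehesiye] → [vehesiy]
  (4) Final Obstruent Devoicing: no change — [vehesiy]
/telifvoyi/:
  (1) Progressive Voicing Assimilation: [telifvoyi] → [teliffoyi]
  (2) Velar Palatalization: no change — [teliffoyi]
  (3) Final Vowel Deletion: [teliffoyi] → [teliffoy]
  (4) Final Obstruent Devoicing: no change — [teliffoy]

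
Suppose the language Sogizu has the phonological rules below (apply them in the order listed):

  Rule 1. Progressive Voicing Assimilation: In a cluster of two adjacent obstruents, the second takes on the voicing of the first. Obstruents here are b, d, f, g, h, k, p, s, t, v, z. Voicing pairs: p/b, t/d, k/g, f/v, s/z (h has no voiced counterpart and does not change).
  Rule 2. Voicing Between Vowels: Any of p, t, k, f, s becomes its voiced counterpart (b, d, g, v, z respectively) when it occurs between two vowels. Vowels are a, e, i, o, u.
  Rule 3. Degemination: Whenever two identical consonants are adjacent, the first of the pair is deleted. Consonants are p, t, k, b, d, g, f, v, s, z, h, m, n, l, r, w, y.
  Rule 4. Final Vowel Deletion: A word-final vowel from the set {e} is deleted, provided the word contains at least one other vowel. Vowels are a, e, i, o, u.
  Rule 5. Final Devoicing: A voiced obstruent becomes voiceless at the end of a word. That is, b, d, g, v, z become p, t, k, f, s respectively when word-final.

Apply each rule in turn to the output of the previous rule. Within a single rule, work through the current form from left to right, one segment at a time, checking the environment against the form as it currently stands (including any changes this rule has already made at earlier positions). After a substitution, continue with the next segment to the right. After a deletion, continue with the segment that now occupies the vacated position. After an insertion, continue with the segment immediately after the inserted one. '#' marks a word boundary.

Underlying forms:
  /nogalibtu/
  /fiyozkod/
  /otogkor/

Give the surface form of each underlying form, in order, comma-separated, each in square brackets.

[nogalibdu], [fiyozgot], [odogor]

/nogalibtu/:
  Rule 1 Progressive Voicing Assimilation: [nogalibtu] → [nogalibdu]
  Rule 2 Voicing Between Vowels: no change — [nogalibdu]
  Rule 3 Degemination: no change — [nogalibdu]
  Rule 4 Final Vowel Deletion: no change — [nogalibdu]
  Rule 5 Final Devoicing: no change — [nogalibdu]
/fiyozkod/:
  Rule 1 Progressive Voicing Assimilation: [fiyozkod] → [fiyozgod]
  Rule 2 Voicing Between Vowels: no change — [fiyozgod]
  Rule 3 Degemination: no change — [fiyozgod]
  Rule 4 Final Vowel Deletion: no change — [fiyozgod]
  Rule 5 Final Devoicing: [fiyozgod] → [fiyozgot]
/otogkor/:
  Rule 1 Progressive Voicing Assimilation: [otogkor] → [otoggor]
  Rule 2 Voicing Between Vowels: [otoggor] → [odoggor]
  Rule 3 Degemination: [odoggor] → [odogor]
  Rule 4 Final Vowel Deletion: no change — [odogor]
  Rule 5 Final Devoicing: no change — [odogor]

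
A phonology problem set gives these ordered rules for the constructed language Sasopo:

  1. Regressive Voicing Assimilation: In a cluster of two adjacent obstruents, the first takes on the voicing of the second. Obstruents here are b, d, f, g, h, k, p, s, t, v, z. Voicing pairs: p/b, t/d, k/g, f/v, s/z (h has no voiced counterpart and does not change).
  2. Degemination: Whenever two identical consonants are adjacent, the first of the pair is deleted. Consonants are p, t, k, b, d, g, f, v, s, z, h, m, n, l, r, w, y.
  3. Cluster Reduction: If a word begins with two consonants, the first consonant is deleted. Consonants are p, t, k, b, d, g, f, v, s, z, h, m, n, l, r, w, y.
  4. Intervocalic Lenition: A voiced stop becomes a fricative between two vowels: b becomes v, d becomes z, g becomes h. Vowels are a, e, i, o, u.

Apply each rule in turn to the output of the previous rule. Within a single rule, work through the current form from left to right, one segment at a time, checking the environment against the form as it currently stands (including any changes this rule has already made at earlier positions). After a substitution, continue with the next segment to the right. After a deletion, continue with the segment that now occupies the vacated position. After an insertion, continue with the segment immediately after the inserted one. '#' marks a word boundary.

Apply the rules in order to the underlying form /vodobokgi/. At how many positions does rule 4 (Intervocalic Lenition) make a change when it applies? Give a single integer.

3

1 Regressive Voicing Assimilation: [vodobokgi] → [vodoboggi]
2 Degemination: [vodoboggi] → [vodobogi]
3 Cluster Reduction: no change — [vodobogi]
4 Intervocalic Lenition: [vodobogi] → [vozovohi]
Rule 4 changed 3 position(s).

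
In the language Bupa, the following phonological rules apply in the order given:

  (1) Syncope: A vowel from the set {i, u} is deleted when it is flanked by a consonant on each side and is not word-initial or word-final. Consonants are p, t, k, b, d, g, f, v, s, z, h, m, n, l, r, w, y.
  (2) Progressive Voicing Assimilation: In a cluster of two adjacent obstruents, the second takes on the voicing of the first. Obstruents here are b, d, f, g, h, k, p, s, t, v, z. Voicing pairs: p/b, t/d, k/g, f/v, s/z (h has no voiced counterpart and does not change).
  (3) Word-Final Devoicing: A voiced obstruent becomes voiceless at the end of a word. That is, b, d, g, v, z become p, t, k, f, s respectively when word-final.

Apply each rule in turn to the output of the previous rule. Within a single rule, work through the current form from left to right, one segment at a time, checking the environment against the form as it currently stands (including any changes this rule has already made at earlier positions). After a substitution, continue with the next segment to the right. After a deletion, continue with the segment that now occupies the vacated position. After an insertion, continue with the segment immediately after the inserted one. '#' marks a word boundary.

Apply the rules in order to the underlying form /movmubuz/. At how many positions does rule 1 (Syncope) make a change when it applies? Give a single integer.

(1) Syncope: [movmubuz] → [movmbz]
(2) Progressive Voicing Assimilation: no change — [movmbz]
(3) Word-Final Devoicing: [movmbz] → [movmbs]
Rule 1 changed 2 position(s).

2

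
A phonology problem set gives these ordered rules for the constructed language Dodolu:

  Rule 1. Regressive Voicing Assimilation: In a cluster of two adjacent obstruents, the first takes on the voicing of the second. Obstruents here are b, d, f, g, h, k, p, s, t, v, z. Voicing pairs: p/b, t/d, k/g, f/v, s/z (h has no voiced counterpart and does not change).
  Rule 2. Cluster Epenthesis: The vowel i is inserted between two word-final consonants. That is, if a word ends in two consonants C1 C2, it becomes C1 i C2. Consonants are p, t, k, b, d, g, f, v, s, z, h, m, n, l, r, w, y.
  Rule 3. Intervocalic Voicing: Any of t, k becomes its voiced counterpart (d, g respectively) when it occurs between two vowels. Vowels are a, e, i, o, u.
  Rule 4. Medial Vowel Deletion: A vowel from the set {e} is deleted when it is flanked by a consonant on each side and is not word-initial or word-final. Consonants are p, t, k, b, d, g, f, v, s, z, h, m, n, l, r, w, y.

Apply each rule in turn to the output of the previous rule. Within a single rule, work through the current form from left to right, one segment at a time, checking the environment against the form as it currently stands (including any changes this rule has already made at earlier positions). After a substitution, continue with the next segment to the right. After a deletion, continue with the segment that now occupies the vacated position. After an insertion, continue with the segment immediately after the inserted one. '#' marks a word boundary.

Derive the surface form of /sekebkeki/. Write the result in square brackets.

[sgpkgi]

Rule 1 Regressive Voicing Assimilation: [sekebkeki] → [sekepkeki]
Rule 2 Cluster Epenthesis: no change — [sekepkeki]
Rule 3 Intervocalic Voicing: [sekepkeki] → [segepkegi]
Rule 4 Medial Vowel Deletion: [segepkegi] → [sgpkgi]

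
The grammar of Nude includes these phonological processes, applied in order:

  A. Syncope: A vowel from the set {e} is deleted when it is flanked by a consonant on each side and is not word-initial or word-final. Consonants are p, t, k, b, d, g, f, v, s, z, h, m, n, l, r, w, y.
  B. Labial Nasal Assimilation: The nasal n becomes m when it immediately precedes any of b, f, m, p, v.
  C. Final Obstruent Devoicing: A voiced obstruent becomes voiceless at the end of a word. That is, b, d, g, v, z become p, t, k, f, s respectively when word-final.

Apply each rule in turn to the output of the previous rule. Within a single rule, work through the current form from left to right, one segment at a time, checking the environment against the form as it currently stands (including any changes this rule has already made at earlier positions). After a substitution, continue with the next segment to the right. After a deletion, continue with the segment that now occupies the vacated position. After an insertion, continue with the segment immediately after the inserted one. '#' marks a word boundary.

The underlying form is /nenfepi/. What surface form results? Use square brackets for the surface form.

[nmfpi]

A Syncope: [nenfepi] → [nnfpi]
B Labial Nasal Assimilation: [nnfpi] → [nmfpi]
C Final Obstruent Devoicing: no change — [nmfpi]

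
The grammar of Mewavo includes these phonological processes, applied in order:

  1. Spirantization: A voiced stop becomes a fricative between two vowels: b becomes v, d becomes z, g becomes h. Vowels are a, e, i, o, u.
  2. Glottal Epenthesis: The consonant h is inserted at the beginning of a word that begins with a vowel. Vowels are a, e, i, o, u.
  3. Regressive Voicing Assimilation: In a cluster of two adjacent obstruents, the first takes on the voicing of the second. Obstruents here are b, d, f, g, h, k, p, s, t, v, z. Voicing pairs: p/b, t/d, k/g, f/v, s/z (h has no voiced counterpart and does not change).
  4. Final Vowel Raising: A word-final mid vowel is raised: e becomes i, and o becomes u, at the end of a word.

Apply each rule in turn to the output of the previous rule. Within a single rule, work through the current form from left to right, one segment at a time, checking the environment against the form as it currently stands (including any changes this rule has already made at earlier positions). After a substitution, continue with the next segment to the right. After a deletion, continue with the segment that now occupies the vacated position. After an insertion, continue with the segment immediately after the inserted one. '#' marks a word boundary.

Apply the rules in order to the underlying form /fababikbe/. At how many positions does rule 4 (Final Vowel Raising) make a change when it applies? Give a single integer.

1

1 Spirantization: [fababikbe] → [favavikbe]
2 Glottal Epenthesis: no change — [favavikbe]
3 Regressive Voicing Assimilation: [favavikbe] → [favavigbe]
4 Final Vowel Raising: [favavigbe] → [favavigbi]
Rule 4 changed 1 position(s).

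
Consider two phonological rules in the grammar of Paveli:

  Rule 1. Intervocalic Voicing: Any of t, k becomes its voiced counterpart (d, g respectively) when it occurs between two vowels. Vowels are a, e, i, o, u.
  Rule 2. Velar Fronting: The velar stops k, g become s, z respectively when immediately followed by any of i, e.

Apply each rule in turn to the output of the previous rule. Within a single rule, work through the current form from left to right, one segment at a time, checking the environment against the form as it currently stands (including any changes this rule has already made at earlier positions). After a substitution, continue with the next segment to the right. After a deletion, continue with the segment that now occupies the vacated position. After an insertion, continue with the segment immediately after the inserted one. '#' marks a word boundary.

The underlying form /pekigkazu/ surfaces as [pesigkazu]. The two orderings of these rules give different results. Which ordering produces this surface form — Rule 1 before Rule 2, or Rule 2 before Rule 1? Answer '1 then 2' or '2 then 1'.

2 then 1

Order 1 then 2:
  1 Intervocalic Voicing: [pekigkazu] → [pegigkazu]
  2 Velar Fronting: [pegigkazu] → [pezigkazu]
  result: [pezigkazu]
Order 2 then 1:
  2 Velar Fronting: [pekigkazu] → [pesigkazu]
  1 Intervocalic Voicing: no change — [pesigkazu]
  result: [pesigkazu]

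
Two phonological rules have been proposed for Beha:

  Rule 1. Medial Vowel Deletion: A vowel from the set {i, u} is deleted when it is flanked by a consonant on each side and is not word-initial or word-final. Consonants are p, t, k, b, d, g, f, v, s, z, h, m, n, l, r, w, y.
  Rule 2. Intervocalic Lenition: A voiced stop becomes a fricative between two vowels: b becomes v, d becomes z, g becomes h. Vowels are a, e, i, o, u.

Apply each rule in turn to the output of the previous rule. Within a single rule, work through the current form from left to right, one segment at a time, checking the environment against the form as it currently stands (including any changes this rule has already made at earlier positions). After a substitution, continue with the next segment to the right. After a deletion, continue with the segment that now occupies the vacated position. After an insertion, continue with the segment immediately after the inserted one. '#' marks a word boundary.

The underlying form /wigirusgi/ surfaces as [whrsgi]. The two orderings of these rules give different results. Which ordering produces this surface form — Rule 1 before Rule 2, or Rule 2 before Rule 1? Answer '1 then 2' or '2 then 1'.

2 then 1

Order 1 then 2:
  1 Medial Vowel Deletion: [wigirusgi] → [wgrsgi]
  2 Intervocalic Lenition: no change — [wgrsgi]
  result: [wgrsgi]
Order 2 then 1:
  2 Intervocalic Lenition: [wigirusgi] → [wihirusgi]
  1 Medial Vowel Deletion: [wihirusgi] → [whrsgi]
  result: [whrsgi]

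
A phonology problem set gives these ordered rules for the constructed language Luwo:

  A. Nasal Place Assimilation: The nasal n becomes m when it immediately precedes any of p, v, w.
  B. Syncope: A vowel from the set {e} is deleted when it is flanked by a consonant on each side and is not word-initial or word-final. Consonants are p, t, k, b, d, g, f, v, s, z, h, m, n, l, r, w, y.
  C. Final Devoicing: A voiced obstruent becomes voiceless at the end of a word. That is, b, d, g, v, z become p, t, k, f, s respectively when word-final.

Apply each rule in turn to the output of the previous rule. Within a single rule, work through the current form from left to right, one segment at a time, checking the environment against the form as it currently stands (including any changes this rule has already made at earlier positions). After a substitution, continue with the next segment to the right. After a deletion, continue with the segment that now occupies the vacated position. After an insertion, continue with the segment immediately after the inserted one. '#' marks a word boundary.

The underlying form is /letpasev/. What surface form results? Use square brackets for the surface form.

[ltpasf]

A Nasal Place Assimilation: no change — [letpasev]
B Syncope: [letpasev] → [ltpasv]
C Final Devoicing: [ltpasv] → [ltpasf]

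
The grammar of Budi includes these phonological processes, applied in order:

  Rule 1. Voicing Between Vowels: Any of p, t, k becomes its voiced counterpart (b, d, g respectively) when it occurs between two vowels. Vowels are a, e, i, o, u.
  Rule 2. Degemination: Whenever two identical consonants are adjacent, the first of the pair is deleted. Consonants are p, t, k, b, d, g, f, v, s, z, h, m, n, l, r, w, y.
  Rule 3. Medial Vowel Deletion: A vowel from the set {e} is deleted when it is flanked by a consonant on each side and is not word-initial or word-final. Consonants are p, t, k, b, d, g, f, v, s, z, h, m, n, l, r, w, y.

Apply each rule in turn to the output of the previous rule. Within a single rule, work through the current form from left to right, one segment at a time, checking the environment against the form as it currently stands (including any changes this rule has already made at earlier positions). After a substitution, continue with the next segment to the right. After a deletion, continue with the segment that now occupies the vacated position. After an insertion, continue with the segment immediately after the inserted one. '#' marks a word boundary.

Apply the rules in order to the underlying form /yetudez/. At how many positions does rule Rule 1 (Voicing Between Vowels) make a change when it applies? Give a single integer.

Rule 1 Voicing Between Vowels: [yetudez] → [yedudez]
Rule 2 Degemination: no change — [yedudez]
Rule 3 Medial Vowel Deletion: [yedudez] → [ydudz]
Rule Rule 1 changed 1 position(s).

1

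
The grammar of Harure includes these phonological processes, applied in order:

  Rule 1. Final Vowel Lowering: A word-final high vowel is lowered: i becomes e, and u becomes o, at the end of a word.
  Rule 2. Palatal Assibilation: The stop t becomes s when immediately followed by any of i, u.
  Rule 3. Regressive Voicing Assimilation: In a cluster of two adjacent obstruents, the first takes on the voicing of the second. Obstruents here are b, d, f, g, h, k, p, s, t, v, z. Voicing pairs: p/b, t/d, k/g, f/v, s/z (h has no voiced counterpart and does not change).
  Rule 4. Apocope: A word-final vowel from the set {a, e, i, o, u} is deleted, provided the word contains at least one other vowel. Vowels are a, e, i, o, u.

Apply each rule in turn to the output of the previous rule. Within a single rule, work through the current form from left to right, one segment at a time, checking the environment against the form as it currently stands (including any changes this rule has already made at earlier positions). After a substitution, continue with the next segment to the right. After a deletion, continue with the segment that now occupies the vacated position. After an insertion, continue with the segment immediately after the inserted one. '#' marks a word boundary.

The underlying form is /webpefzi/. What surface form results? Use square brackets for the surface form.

[weppevz]

Rule 1 Final Vowel Lowering: [webpefzi] → [webpefze]
Rule 2 Palatal Assibilation: no change — [webpefze]
Rule 3 Regressive Voicing Assimilation: [webpefze] → [weppevze]
Rule 4 Apocope: [weppevze] → [weppevz]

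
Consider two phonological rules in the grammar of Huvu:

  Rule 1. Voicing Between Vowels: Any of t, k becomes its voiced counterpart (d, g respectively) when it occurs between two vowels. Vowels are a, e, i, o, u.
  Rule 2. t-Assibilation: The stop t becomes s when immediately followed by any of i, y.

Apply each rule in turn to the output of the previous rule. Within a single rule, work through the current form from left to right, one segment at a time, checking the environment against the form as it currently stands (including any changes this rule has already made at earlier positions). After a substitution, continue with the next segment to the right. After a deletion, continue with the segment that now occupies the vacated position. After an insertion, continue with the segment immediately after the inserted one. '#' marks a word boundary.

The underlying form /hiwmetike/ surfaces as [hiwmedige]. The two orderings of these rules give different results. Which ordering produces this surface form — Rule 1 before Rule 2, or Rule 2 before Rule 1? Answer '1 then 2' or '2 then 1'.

1 then 2

Order 1 then 2:
  1 Voicing Between Vowels: [hiwmetike] → [hiwmedige]
  2 t-Assibilation: no change — [hiwmedige]
  result: [hiwmedige]
Order 2 then 1:
  2 t-Assibilation: [hiwmetike] → [hiwmesike]
  1 Voicing Between Vowels: [hiwmesike] → [hiwmesige]
  result: [hiwmesige]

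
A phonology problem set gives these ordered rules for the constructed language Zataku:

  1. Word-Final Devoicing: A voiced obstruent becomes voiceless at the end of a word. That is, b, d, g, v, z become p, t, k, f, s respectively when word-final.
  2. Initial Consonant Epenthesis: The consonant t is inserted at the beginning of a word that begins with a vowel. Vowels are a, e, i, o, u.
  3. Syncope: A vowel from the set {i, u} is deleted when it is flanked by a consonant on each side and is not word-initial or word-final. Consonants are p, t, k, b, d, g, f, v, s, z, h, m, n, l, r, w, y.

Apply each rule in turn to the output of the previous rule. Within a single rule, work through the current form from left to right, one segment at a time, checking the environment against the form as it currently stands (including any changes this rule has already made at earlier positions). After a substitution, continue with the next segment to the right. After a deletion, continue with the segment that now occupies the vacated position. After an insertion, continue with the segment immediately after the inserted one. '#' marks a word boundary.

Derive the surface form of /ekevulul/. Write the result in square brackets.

1 Word-Final Devoicing: no change — [ekevulul]
2 Initial Consonant Epenthesis: [ekevulul] → [tekevulul]
3 Syncope: [tekevulul] → [tekevll]

[tekevll]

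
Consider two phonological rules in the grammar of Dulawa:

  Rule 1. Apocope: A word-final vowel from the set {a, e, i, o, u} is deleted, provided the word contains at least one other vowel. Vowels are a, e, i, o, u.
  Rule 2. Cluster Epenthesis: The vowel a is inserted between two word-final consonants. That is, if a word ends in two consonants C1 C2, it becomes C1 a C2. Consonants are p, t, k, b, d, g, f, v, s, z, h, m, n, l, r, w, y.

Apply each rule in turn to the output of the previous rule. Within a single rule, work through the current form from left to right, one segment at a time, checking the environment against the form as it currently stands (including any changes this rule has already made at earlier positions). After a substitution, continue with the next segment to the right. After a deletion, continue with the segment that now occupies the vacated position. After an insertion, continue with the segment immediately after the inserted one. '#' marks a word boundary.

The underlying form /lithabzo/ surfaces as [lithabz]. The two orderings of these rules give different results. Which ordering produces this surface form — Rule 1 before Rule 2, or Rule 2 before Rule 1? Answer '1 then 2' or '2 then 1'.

Order 1 then 2:
  1 Apocope: [lithabzo] → [lithabz]
  2 Cluster Epenthesis: [lithabz] → [lithabaz]
  result: [lithabaz]
Order 2 then 1:
  2 Cluster Epenthesis: no change — [lithabzo]
  1 Apocope: [lithabzo] → [lithabz]
  result: [lithabz]

2 then 1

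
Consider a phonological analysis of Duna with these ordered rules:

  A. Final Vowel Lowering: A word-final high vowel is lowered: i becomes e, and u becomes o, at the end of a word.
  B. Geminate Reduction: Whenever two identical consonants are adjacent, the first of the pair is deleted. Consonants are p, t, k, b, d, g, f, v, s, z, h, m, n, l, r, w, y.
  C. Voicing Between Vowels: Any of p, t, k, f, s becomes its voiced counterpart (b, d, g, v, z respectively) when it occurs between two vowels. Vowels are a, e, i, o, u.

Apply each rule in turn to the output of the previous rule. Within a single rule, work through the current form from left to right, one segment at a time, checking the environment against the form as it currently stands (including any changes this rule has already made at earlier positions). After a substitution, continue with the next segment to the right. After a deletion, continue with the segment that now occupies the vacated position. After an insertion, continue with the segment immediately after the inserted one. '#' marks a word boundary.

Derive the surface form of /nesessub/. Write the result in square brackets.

A Final Vowel Lowering: no change — [nesessub]
B Geminate Reduction: [nesessub] → [nesesub]
C Voicing Between Vowels: [nesesub] → [nezezub]

[nezezub]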